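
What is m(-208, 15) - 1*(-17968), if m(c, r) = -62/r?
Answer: 269458/15 ≈ 17964.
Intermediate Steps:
m(-208, 15) - 1*(-17968) = -62/15 - 1*(-17968) = -62*1/15 + 17968 = -62/15 + 17968 = 269458/15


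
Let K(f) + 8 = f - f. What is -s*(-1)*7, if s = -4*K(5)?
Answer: 224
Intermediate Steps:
K(f) = -8 (K(f) = -8 + (f - f) = -8 + 0 = -8)
s = 32 (s = -4*(-8) = 32)
-s*(-1)*7 = -32*(-1)*7 = -1*(-32)*7 = 32*7 = 224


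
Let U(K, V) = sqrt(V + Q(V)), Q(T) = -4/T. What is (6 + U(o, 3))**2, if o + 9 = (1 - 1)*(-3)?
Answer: (18 + sqrt(15))**2/9 ≈ 53.159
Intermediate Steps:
o = -9 (o = -9 + (1 - 1)*(-3) = -9 + 0*(-3) = -9 + 0 = -9)
U(K, V) = sqrt(V - 4/V)
(6 + U(o, 3))**2 = (6 + sqrt(3 - 4/3))**2 = (6 + sqrt(5/3))**2 = (6 + sqrt(15)/3)**2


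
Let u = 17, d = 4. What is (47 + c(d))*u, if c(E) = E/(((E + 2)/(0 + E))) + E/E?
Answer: 2584/3 ≈ 861.33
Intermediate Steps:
c(E) = 1 + E²/(2 + E) (c(E) = E/(((2 + E)/E)) + 1 = E*(E/(2 + E)) + 1 = E²/(2 + E) + 1 = 1 + E²/(2 + E))
(47 + c(d))*u = (47 + (2 + 4 + 4²)/(2 + 4))*17 = (47 + (2 + 4 + 16)/6)*17 = (47 + (⅙)*22)*17 = (47 + 11/3)*17 = (152/3)*17 = 2584/3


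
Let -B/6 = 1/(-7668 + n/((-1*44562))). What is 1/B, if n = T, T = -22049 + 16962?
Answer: 341696329/267372 ≈ 1278.0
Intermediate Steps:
T = -5087
n = -5087
B = 267372/341696329 (B = -6/(-7668 - 5087/((-1*44562))) = -6/(-7668 - 5087/(-44562)) = -6/(-7668 - 5087*(-1/44562)) = -6/(-7668 + 5087/44562) = -6/(-341696329/44562) = -6*(-44562/341696329) = 267372/341696329 ≈ 0.00078248)
1/B = 1/(267372/341696329) = 341696329/267372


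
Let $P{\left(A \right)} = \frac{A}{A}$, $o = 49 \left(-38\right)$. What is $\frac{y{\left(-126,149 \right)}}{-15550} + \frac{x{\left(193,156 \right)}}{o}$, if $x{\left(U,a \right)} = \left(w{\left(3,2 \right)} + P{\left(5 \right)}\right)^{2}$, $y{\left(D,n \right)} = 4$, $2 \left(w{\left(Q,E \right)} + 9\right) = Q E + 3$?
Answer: $- \frac{8079}{1181800} \approx -0.0068362$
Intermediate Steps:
$o = -1862$
$w{\left(Q,E \right)} = - \frac{15}{2} + \frac{E Q}{2}$ ($w{\left(Q,E \right)} = -9 + \frac{Q E + 3}{2} = -9 + \frac{E Q + 3}{2} = -9 + \frac{3 + E Q}{2} = -9 + \left(\frac{3}{2} + \frac{E Q}{2}\right) = - \frac{15}{2} + \frac{E Q}{2}$)
$P{\left(A \right)} = 1$
$x{\left(U,a \right)} = \frac{49}{4}$ ($x{\left(U,a \right)} = \left(\left(- \frac{15}{2} + \frac{1}{2} \cdot 2 \cdot 3\right) + 1\right)^{2} = \left(\left(- \frac{15}{2} + 3\right) + 1\right)^{2} = \left(- \frac{9}{2} + 1\right)^{2} = \left(- \frac{7}{2}\right)^{2} = \frac{49}{4}$)
$\frac{y{\left(-126,149 \right)}}{-15550} + \frac{x{\left(193,156 \right)}}{o} = \frac{4}{-15550} + \frac{49}{4 \left(-1862\right)} = 4 \left(- \frac{1}{15550}\right) + \frac{49}{4} \left(- \frac{1}{1862}\right) = - \frac{2}{7775} - \frac{1}{152} = - \frac{8079}{1181800}$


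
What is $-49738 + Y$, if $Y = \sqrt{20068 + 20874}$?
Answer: $-49738 + \sqrt{40942} \approx -49536.0$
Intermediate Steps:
$Y = \sqrt{40942} \approx 202.34$
$-49738 + Y = -49738 + \sqrt{40942}$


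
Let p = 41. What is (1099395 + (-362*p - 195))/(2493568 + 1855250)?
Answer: 542179/2174409 ≈ 0.24935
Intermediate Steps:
(1099395 + (-362*p - 195))/(2493568 + 1855250) = (1099395 + (-362*41 - 195))/(2493568 + 1855250) = (1099395 + (-14842 - 195))/4348818 = (1099395 - 15037)*(1/4348818) = 1084358*(1/4348818) = 542179/2174409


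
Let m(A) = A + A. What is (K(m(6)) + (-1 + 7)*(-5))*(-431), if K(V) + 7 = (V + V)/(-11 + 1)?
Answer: 84907/5 ≈ 16981.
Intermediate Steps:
m(A) = 2*A
K(V) = -7 - V/5 (K(V) = -7 + (V + V)/(-11 + 1) = -7 + (2*V)/(-10) = -7 + (2*V)*(-1/10) = -7 - V/5)
(K(m(6)) + (-1 + 7)*(-5))*(-431) = ((-7 - 2*6/5) + (-1 + 7)*(-5))*(-431) = ((-7 - 1/5*12) + 6*(-5))*(-431) = ((-7 - 12/5) - 30)*(-431) = (-47/5 - 30)*(-431) = -197/5*(-431) = 84907/5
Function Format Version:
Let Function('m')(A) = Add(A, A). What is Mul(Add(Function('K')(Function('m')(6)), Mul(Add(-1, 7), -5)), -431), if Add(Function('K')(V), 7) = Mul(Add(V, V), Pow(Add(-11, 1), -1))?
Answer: Rational(84907, 5) ≈ 16981.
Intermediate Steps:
Function('m')(A) = Mul(2, A)
Function('K')(V) = Add(-7, Mul(Rational(-1, 5), V)) (Function('K')(V) = Add(-7, Mul(Add(V, V), Pow(Add(-11, 1), -1))) = Add(-7, Mul(Mul(2, V), Pow(-10, -1))) = Add(-7, Mul(Mul(2, V), Rational(-1, 10))) = Add(-7, Mul(Rational(-1, 5), V)))
Mul(Add(Function('K')(Function('m')(6)), Mul(Add(-1, 7), -5)), -431) = Mul(Add(Add(-7, Mul(Rational(-1, 5), Mul(2, 6))), Mul(Add(-1, 7), -5)), -431) = Mul(Add(Add(-7, Mul(Rational(-1, 5), 12)), Mul(6, -5)), -431) = Mul(Add(Add(-7, Rational(-12, 5)), -30), -431) = Mul(Add(Rational(-47, 5), -30), -431) = Mul(Rational(-197, 5), -431) = Rational(84907, 5)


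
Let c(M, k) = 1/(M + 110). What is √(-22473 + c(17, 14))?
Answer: I*√362466890/127 ≈ 149.91*I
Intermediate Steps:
c(M, k) = 1/(110 + M)
√(-22473 + c(17, 14)) = √(-22473 + 1/(110 + 17)) = √(-22473 + 1/127) = √(-2854070/127) = I*√362466890/127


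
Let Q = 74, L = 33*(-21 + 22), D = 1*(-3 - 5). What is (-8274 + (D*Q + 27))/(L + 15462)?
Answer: -8839/15495 ≈ -0.57044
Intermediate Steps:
D = -8 (D = 1*(-8) = -8)
L = 33 (L = 33*1 = 33)
(-8274 + (D*Q + 27))/(L + 15462) = (-8274 + (-8*74 + 27))/(33 + 15462) = (-8274 + (-592 + 27))/15495 = (-8274 - 565)*(1/15495) = -8839*1/15495 = -8839/15495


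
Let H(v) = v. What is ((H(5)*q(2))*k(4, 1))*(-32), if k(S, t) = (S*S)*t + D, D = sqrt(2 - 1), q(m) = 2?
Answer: -5440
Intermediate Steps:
D = 1 (D = sqrt(1) = 1)
k(S, t) = 1 + t*S**2 (k(S, t) = (S*S)*t + 1 = S**2*t + 1 = t*S**2 + 1 = 1 + t*S**2)
((H(5)*q(2))*k(4, 1))*(-32) = ((5*2)*(1 + 1*4**2))*(-32) = (10*(1 + 1*16))*(-32) = (10*(1 + 16))*(-32) = (10*17)*(-32) = 170*(-32) = -5440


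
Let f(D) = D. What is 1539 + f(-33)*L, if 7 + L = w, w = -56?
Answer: 3618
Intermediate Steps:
L = -63 (L = -7 - 56 = -63)
1539 + f(-33)*L = 1539 - 33*(-63) = 1539 + 2079 = 3618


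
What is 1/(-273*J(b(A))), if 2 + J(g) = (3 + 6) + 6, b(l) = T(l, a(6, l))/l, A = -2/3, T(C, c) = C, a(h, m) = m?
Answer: -1/3549 ≈ -0.00028177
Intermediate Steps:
A = -⅔ (A = -2*⅓ = -⅔ ≈ -0.66667)
b(l) = 1 (b(l) = l/l = 1)
J(g) = 13 (J(g) = -2 + ((3 + 6) + 6) = -2 + (9 + 6) = -2 + 15 = 13)
1/(-273*J(b(A))) = 1/(-273*13) = 1/(-3549) = -1/3549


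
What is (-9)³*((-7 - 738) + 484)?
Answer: 190269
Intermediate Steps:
(-9)³*((-7 - 738) + 484) = -729*(-745 + 484) = -729*(-261) = 190269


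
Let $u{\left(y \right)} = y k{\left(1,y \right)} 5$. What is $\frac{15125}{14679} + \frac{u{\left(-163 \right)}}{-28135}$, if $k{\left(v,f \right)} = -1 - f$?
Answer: $\frac{472722049}{82598733} \approx 5.7231$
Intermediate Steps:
$u{\left(y \right)} = 5 y \left(-1 - y\right)$ ($u{\left(y \right)} = y \left(-1 - y\right) 5 = 5 y \left(-1 - y\right)$)
$\frac{15125}{14679} + \frac{u{\left(-163 \right)}}{-28135} = \frac{15125}{14679} + \frac{\left(-5\right) \left(-163\right) \left(1 - 163\right)}{-28135} = 15125 \cdot \frac{1}{14679} + \left(-5\right) \left(-163\right) \left(-162\right) \left(- \frac{1}{28135}\right) = \frac{15125}{14679} - - \frac{26406}{5627} = \frac{15125}{14679} + \frac{26406}{5627} = \frac{472722049}{82598733}$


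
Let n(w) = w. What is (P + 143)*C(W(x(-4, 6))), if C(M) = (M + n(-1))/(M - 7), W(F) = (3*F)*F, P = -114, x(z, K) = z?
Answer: 1363/41 ≈ 33.244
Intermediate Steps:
W(F) = 3*F**2
C(M) = (-1 + M)/(-7 + M) (C(M) = (M - 1)/(M - 7) = (-1 + M)/(-7 + M))
(P + 143)*C(W(x(-4, 6))) = (-114 + 143)*((-1 + 3*(-4)**2)/(-7 + 3*(-4)**2)) = 29*((-1 + 3*16)/(-7 + 3*16)) = 29*((-1 + 48)/(-7 + 48)) = 29*(47/41) = 1363/41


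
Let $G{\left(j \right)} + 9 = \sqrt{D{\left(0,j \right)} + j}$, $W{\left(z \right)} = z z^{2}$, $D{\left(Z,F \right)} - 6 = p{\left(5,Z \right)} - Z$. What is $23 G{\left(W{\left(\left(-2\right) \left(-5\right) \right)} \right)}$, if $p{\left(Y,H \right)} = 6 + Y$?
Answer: $-207 + 69 \sqrt{113} \approx 526.48$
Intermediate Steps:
$D{\left(Z,F \right)} = 17 - Z$ ($D{\left(Z,F \right)} = 6 - \left(-11 + Z\right) = 17 - Z$)
$W{\left(z \right)} = z^{3}$
$G{\left(j \right)} = -9 + \sqrt{17 + j}$ ($G{\left(j \right)} = -9 + \sqrt{\left(17 - 0\right) + j} = -9 + \sqrt{\left(17 + 0\right) + j} = -9 + \sqrt{17 + j}$)
$23 G{\left(W{\left(\left(-2\right) \left(-5\right) \right)} \right)} = 23 \left(-9 + \sqrt{17 + \left(\left(-2\right) \left(-5\right)\right)^{3}}\right) = 23 \left(-9 + \sqrt{17 + 10^{3}}\right) = 23 \left(-9 + \sqrt{17 + 1000}\right) = 23 \left(-9 + \sqrt{1017}\right) = 23 \left(-9 + 3 \sqrt{113}\right) = -207 + 69 \sqrt{113}$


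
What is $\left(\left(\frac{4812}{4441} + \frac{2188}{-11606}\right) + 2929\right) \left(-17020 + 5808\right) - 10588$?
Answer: $- \frac{846853815177312}{25771123} \approx -3.2861 \cdot 10^{7}$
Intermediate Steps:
$\left(\left(\frac{4812}{4441} + \frac{2188}{-11606}\right) + 2929\right) \left(-17020 + 5808\right) - 10588 = \left(\left(4812 \cdot \frac{1}{4441} + 2188 \left(- \frac{1}{11606}\right)\right) + 2929\right) \left(-11212\right) - 10588 = \left(\left(\frac{4812}{4441} - \frac{1094}{5803}\right) + 2929\right) \left(-11212\right) - 10588 = \left(\frac{23065582}{25771123} + 2929\right) \left(-11212\right) - 10588 = \frac{75506684849}{25771123} \left(-11212\right) - 10588 = - \frac{846580950526988}{25771123} - 10588 = - \frac{846853815177312}{25771123}$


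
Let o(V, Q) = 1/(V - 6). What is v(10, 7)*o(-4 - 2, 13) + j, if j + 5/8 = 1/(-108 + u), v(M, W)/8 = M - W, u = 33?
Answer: -1583/600 ≈ -2.6383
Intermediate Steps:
o(V, Q) = 1/(-6 + V)
v(M, W) = -8*W + 8*M (v(M, W) = 8*(M - W) = -8*W + 8*M)
j = -383/600 (j = -5/8 + 1/(-108 + 33) = -5/8 + 1/(-75) = -5/8 - 1/75 = -383/600 ≈ -0.63833)
v(10, 7)*o(-4 - 2, 13) + j = (-8*7 + 8*10)/(-6 + (-4 - 2)) - 383/600 = (-56 + 80)/(-6 - 6) - 383/600 = 24/(-12) - 383/600 = 24*(-1/12) - 383/600 = -2 - 383/600 = -1583/600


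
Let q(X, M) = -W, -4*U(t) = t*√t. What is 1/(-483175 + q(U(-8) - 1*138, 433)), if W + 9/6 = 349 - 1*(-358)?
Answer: -2/967761 ≈ -2.0666e-6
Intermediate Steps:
U(t) = -t^(3/2)/4 (U(t) = -t*√t/4 = -t^(3/2)/4)
W = 1411/2 (W = -3/2 + (349 - 1*(-358)) = -3/2 + (349 + 358) = -3/2 + 707 = 1411/2 ≈ 705.50)
q(X, M) = -1411/2 (q(X, M) = -1*1411/2 = -1411/2)
1/(-483175 + q(U(-8) - 1*138, 433)) = 1/(-483175 - 1411/2) = 1/(-967761/2) = -2/967761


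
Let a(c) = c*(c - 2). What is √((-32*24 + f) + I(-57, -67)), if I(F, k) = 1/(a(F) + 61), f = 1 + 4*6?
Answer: 7*I*√11110666/856 ≈ 27.258*I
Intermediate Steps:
f = 25 (f = 1 + 24 = 25)
a(c) = c*(-2 + c)
I(F, k) = 1/(61 + F*(-2 + F)) (I(F, k) = 1/(F*(-2 + F) + 61) = 1/(61 + F*(-2 + F)))
√((-32*24 + f) + I(-57, -67)) = √((-32*24 + 25) + 1/(61 - 57*(-2 - 57))) = √((-768 + 25) + 1/(61 - 57*(-59))) = √(-743 + 1/(61 + 3363)) = √(-743 + 1/3424) = √(-2544031/3424) = 7*I*√11110666/856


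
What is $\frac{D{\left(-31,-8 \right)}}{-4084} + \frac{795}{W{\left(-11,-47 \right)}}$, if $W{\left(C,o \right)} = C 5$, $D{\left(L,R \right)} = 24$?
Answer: $- \frac{162405}{11231} \approx -14.46$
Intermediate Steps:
$W{\left(C,o \right)} = 5 C$
$\frac{D{\left(-31,-8 \right)}}{-4084} + \frac{795}{W{\left(-11,-47 \right)}} = \frac{24}{-4084} + \frac{795}{5 \left(-11\right)} = 24 \left(- \frac{1}{4084}\right) + \frac{795}{-55} = - \frac{6}{1021} + 795 \left(- \frac{1}{55}\right) = - \frac{6}{1021} - \frac{159}{11} = - \frac{162405}{11231}$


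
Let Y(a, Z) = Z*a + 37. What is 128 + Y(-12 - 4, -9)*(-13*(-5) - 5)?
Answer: 10988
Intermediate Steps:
Y(a, Z) = 37 + Z*a
128 + Y(-12 - 4, -9)*(-13*(-5) - 5) = 128 + (37 - 9*(-12 - 4))*(-13*(-5) - 5) = 128 + (37 - 9*(-16))*(65 - 5) = 128 + (37 + 144)*60 = 128 + 181*60 = 128 + 10860 = 10988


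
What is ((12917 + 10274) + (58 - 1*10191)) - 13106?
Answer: -48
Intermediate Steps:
((12917 + 10274) + (58 - 1*10191)) - 13106 = (23191 + (58 - 10191)) - 13106 = (23191 - 10133) - 13106 = 13058 - 13106 = -48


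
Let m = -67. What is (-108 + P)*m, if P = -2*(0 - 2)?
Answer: 6968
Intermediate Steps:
P = 4 (P = -2*(-2) = 4)
(-108 + P)*m = (-108 + 4)*(-67) = -104*(-67) = 6968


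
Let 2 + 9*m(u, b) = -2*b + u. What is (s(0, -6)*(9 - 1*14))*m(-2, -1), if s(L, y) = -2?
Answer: -20/9 ≈ -2.2222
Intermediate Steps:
m(u, b) = -2/9 - 2*b/9 + u/9 (m(u, b) = -2/9 + (-2*b + u)/9 = -2/9 + (u - 2*b)/9 = -2/9 + (-2*b/9 + u/9) = -2/9 - 2*b/9 + u/9)
(s(0, -6)*(9 - 1*14))*m(-2, -1) = (-2*(9 - 1*14))*(-2/9 - 2/9*(-1) + (⅑)*(-2)) = (-2*(9 - 14))*(-2/9 + 2/9 - 2/9) = -2*(-5)*(-2/9) = 10*(-2/9) = -20/9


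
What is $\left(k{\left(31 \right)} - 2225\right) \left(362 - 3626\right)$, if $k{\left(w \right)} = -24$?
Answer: $7340736$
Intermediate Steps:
$\left(k{\left(31 \right)} - 2225\right) \left(362 - 3626\right) = \left(-24 - 2225\right) \left(362 - 3626\right) = \left(-24 - 2225\right) \left(-3264\right) = \left(-2249\right) \left(-3264\right) = 7340736$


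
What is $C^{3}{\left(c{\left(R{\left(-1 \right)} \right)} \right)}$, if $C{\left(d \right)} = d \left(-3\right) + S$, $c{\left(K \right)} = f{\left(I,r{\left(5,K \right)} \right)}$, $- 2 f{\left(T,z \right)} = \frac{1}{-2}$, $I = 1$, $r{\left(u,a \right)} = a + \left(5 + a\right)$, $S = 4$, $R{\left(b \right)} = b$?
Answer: $\frac{2197}{64} \approx 34.328$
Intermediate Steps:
$r{\left(u,a \right)} = 5 + 2 a$
$f{\left(T,z \right)} = \frac{1}{4}$ ($f{\left(T,z \right)} = - \frac{1}{2 \left(-2\right)} = \left(- \frac{1}{2}\right) \left(- \frac{1}{2}\right) = \frac{1}{4}$)
$c{\left(K \right)} = \frac{1}{4}$
$C{\left(d \right)} = 4 - 3 d$ ($C{\left(d \right)} = d \left(-3\right) + 4 = - 3 d + 4 = 4 - 3 d$)
$C^{3}{\left(c{\left(R{\left(-1 \right)} \right)} \right)} = \left(4 - \frac{3}{4}\right)^{3} = \left(\frac{13}{4}\right)^{3} = \frac{2197}{64}$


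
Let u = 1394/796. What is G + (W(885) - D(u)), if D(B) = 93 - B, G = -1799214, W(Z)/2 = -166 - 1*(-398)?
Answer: -715938817/398 ≈ -1.7988e+6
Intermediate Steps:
W(Z) = 464 (W(Z) = 2*(-166 - 1*(-398)) = 2*(-166 + 398) = 2*232 = 464)
u = 697/398 (u = 1394*(1/796) = 697/398 ≈ 1.7513)
G + (W(885) - D(u)) = -1799214 + (464 - (93 - 1*697/398)) = -1799214 + (464 - (93 - 697/398)) = -1799214 + (464 - 1*36317/398) = -1799214 + (464 - 36317/398) = -1799214 + 148355/398 = -715938817/398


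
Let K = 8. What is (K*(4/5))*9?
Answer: 288/5 ≈ 57.600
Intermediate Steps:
(K*(4/5))*9 = (8*(4/5))*9 = (32/5)*9 = 288/5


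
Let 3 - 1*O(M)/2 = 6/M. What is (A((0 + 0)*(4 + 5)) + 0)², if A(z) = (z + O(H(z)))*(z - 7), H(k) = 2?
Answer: 0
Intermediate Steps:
O(M) = 6 - 12/M
A(z) = z*(-7 + z) (A(z) = (z + (6 - 12/2))*(z - 7) = (z + (6 - 12*½))*(-7 + z) = (z + (6 - 6))*(-7 + z) = (z + 0)*(-7 + z) = z*(-7 + z))
(A((0 + 0)*(4 + 5)) + 0)² = (((0 + 0)*(4 + 5))*(-7 + (0 + 0)*(4 + 5)) + 0)² = ((0*9)*(-7 + 0*9) + 0)² = (0*(-7 + 0) + 0)² = (0*(-7) + 0)² = (0 + 0)² = 0² = 0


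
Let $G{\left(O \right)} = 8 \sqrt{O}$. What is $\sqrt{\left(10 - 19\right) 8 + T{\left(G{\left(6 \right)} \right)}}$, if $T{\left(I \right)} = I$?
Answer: $2 \sqrt{-18 + 2 \sqrt{6}} \approx 7.2391 i$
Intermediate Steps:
$\sqrt{\left(10 - 19\right) 8 + T{\left(G{\left(6 \right)} \right)}} = \sqrt{\left(10 - 19\right) 8 + 8 \sqrt{6}} = \sqrt{\left(-9\right) 8 + 8 \sqrt{6}} = \sqrt{-72 + 8 \sqrt{6}}$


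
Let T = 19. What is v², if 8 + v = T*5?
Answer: 7569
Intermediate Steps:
v = 87 (v = -8 + 19*5 = -8 + 95 = 87)
v² = 87² = 7569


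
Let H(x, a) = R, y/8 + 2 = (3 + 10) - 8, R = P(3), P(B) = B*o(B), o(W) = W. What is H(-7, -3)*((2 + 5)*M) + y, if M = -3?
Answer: -165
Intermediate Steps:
P(B) = B² (P(B) = B*B = B²)
R = 9 (R = 3² = 9)
y = 24 (y = -16 + 8*((3 + 10) - 8) = -16 + 8*(13 - 8) = -16 + 8*5 = -16 + 40 = 24)
H(x, a) = 9
H(-7, -3)*((2 + 5)*M) + y = 9*((2 + 5)*(-3)) + 24 = 9*(7*(-3)) + 24 = 9*(-21) + 24 = -189 + 24 = -165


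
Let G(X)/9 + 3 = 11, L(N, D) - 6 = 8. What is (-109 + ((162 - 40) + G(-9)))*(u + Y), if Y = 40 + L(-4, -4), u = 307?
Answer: 30685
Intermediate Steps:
L(N, D) = 14 (L(N, D) = 6 + 8 = 14)
G(X) = 72 (G(X) = -27 + 9*11 = -27 + 99 = 72)
Y = 54 (Y = 40 + 14 = 54)
(-109 + ((162 - 40) + G(-9)))*(u + Y) = (-109 + ((162 - 40) + 72))*(307 + 54) = (-109 + (122 + 72))*361 = (-109 + 194)*361 = 85*361 = 30685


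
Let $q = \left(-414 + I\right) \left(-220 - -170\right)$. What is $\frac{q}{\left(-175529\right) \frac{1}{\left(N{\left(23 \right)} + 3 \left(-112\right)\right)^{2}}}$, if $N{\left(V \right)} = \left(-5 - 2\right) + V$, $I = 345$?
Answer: $- \frac{353280000}{175529} \approx -2012.7$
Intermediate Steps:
$N{\left(V \right)} = -7 + V$
$q = 3450$ ($q = \left(-414 + 345\right) \left(-220 - -170\right) = - 69 \left(-220 + 170\right) = \left(-69\right) \left(-50\right) = 3450$)
$\frac{q}{\left(-175529\right) \frac{1}{\left(N{\left(23 \right)} + 3 \left(-112\right)\right)^{2}}} = \frac{3450}{\left(-175529\right) \frac{1}{\left(\left(-7 + 23\right) + 3 \left(-112\right)\right)^{2}}} = \frac{3450}{\left(-175529\right) \frac{1}{\left(16 - 336\right)^{2}}} = \frac{3450}{\left(-175529\right) \frac{1}{\left(-320\right)^{2}}} = \frac{3450}{\left(-175529\right) \frac{1}{102400}} = \frac{3450}{- \frac{175529}{102400}} = 3450 \left(- \frac{102400}{175529}\right) = - \frac{353280000}{175529}$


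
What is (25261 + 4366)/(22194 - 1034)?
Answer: 29627/21160 ≈ 1.4001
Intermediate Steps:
(25261 + 4366)/(22194 - 1034) = 29627/21160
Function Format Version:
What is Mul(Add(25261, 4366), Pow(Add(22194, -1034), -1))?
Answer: Rational(29627, 21160) ≈ 1.4001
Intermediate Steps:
Mul(Add(25261, 4366), Pow(Add(22194, -1034), -1)) = Mul(29627, Pow(21160, -1)) = Mul(29627, Rational(1, 21160)) = Rational(29627, 21160)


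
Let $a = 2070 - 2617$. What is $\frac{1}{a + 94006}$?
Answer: $\frac{1}{93459} \approx 1.07 \cdot 10^{-5}$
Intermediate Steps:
$a = -547$ ($a = 2070 - 2617 = -547$)
$\frac{1}{a + 94006} = \frac{1}{-547 + 94006} = \frac{1}{93459}$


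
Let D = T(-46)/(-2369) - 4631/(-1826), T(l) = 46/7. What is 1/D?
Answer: 119686/303209 ≈ 0.39473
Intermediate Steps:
T(l) = 46/7 (T(l) = 46*(⅐) = 46/7)
D = 303209/119686 (D = (46/7)/(-2369) - 4631/(-1826) = (46/7)*(-1/2369) - 4631*(-1/1826) = -2/721 + 421/166 = 303209/119686 ≈ 2.5334)
1/D = 1/(303209/119686) = 119686/303209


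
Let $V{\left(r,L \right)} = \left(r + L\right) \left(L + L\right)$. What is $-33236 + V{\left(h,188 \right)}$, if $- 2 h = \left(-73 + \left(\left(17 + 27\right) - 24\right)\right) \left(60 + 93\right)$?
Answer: $1561944$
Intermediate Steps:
$h = \frac{8109}{2}$ ($h = - \frac{\left(-73 + \left(\left(17 + 27\right) - 24\right)\right) \left(60 + 93\right)}{2} = - \frac{\left(-73 + \left(44 - 24\right)\right) 153}{2} = - \frac{\left(-73 + 20\right) 153}{2} = - \frac{\left(-53\right) 153}{2} = \left(- \frac{1}{2}\right) \left(-8109\right) = \frac{8109}{2} \approx 4054.5$)
$V{\left(r,L \right)} = 2 L \left(L + r\right)$ ($V{\left(r,L \right)} = \left(L + r\right) 2 L = 2 L \left(L + r\right)$)
$-33236 + V{\left(h,188 \right)} = -33236 + 2 \cdot 188 \left(188 + \frac{8109}{2}\right) = -33236 + 2 \cdot 188 \cdot \frac{8485}{2} = -33236 + 1595180 = 1561944$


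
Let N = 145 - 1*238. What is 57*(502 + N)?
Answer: 23313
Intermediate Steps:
N = -93 (N = 145 - 238 = -93)
57*(502 + N) = 57*(502 - 93) = 57*409 = 23313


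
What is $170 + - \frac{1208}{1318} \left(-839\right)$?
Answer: $\frac{618786}{659} \approx 938.98$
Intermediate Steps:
$170 + - \frac{1208}{1318} \left(-839\right) = 170 + \left(-1208\right) \frac{1}{1318} \left(-839\right) = 170 - - \frac{506756}{659} = 170 + \frac{506756}{659} = \frac{618786}{659}$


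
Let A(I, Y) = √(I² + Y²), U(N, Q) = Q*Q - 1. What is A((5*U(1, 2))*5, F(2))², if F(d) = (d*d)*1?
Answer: 5641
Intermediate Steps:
U(N, Q) = -1 + Q² (U(N, Q) = Q² - 1 = -1 + Q²)
F(d) = d² (F(d) = d²*1 = d²)
A((5*U(1, 2))*5, F(2))² = (√(((5*(-1 + 2²))*5)² + (2²)²))² = (√(((5*(-1 + 4))*5)² + 4²))² = (√(((5*3)*5)² + 16))² = (√((15*5)² + 16))² = (√(75² + 16))² = (√(5625 + 16))² = (√5641)² = 5641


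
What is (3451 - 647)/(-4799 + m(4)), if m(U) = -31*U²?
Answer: -2804/5295 ≈ -0.52956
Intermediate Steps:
(3451 - 647)/(-4799 + m(4)) = (3451 - 647)/(-4799 - 31*4²) = 2804/(-4799 - 31*16) = 2804/(-4799 - 496) = 2804/(-5295) = 2804*(-1/5295) = -2804/5295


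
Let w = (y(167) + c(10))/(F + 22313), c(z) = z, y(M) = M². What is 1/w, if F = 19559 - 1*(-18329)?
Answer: 60201/27899 ≈ 2.1578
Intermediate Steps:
F = 37888 (F = 19559 + 18329 = 37888)
w = 27899/60201 (w = (167² + 10)/(37888 + 22313) = (27889 + 10)/60201 = 27899*(1/60201) = 27899/60201 ≈ 0.46343)
1/w = 1/(27899/60201) = 60201/27899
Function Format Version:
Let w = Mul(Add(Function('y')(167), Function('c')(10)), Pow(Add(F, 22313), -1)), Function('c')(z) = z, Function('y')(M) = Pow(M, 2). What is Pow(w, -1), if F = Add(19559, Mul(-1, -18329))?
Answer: Rational(60201, 27899) ≈ 2.1578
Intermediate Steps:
F = 37888 (F = Add(19559, 18329) = 37888)
w = Rational(27899, 60201) (w = Mul(Add(Pow(167, 2), 10), Pow(Add(37888, 22313), -1)) = Mul(Add(27889, 10), Pow(60201, -1)) = Mul(27899, Rational(1, 60201)) = Rational(27899, 60201) ≈ 0.46343)
Pow(w, -1) = Pow(Rational(27899, 60201), -1) = Rational(60201, 27899)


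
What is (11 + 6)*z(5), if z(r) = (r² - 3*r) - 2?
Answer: 136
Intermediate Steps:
z(r) = -2 + r² - 3*r
(11 + 6)*z(5) = (11 + 6)*(-2 + 5² - 3*5) = 17*(-2 + 25 - 15) = 17*8 = 136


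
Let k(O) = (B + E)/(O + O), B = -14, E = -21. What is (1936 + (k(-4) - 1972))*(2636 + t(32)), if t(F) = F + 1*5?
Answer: -676269/8 ≈ -84534.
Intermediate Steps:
t(F) = 5 + F (t(F) = F + 5 = 5 + F)
k(O) = -35/(2*O) (k(O) = (-14 - 21)/(O + O) = -35*1/(2*O) = -35/(2*O))
(1936 + (k(-4) - 1972))*(2636 + t(32)) = (1936 + (-35/2/(-4) - 1972))*(2636 + (5 + 32)) = (1936 + (-35/2*(-1/4) - 1972))*(2636 + 37) = (1936 + (35/8 - 1972))*2673 = (1936 - 15741/8)*2673 = -253/8*2673 = -676269/8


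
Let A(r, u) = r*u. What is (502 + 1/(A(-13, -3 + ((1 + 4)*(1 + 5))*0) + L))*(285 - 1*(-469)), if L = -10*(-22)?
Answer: 98034326/259 ≈ 3.7851e+5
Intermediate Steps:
L = 220
(502 + 1/(A(-13, -3 + ((1 + 4)*(1 + 5))*0) + L))*(285 - 1*(-469)) = (502 + 1/(-13*(-3 + ((1 + 4)*(1 + 5))*0) + 220))*(285 - 1*(-469)) = (502 + 1/(-13*(-3 + (5*6)*0) + 220))*(285 + 469) = (502 + 1/(-13*(-3 + 30*0) + 220))*754 = (502 + 1/(-13*(-3 + 0) + 220))*754 = (502 + 1/(-13*(-3) + 220))*754 = (502 + 1/(39 + 220))*754 = (502 + 1/259)*754 = (130019/259)*754 = 98034326/259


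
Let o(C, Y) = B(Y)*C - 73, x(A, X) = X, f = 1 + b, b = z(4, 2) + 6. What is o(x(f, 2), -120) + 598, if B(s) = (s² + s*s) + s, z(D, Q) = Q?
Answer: 57885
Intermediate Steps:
B(s) = s + 2*s² (B(s) = (s² + s²) + s = 2*s² + s = s + 2*s²)
b = 8 (b = 2 + 6 = 8)
f = 9 (f = 1 + 8 = 9)
o(C, Y) = -73 + C*Y*(1 + 2*Y) (o(C, Y) = (Y*(1 + 2*Y))*C - 73 = C*Y*(1 + 2*Y) - 73 = -73 + C*Y*(1 + 2*Y))
o(x(f, 2), -120) + 598 = (-73 + 2*(-120)*(1 + 2*(-120))) + 598 = (-73 + 2*(-120)*(1 - 240)) + 598 = (-73 + 2*(-120)*(-239)) + 598 = (-73 + 57360) + 598 = 57287 + 598 = 57885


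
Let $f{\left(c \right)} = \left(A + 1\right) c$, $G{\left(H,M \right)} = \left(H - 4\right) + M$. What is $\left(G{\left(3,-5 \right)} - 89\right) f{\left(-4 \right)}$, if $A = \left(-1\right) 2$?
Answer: $-380$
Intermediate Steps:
$G{\left(H,M \right)} = -4 + H + M$ ($G{\left(H,M \right)} = \left(-4 + H\right) + M = -4 + H + M$)
$A = -2$
$f{\left(c \right)} = - c$ ($f{\left(c \right)} = \left(-2 + 1\right) c = - c$)
$\left(G{\left(3,-5 \right)} - 89\right) f{\left(-4 \right)} = \left(\left(-4 + 3 - 5\right) - 89\right) \left(\left(-1\right) \left(-4\right)\right) = \left(-6 - 89\right) 4 = \left(-95\right) 4 = -380$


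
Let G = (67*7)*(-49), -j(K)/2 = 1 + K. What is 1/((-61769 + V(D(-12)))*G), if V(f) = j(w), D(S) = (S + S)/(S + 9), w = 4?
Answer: 1/1419743199 ≈ 7.0435e-10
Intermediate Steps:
D(S) = 2*S/(9 + S) (D(S) = (2*S)/(9 + S) = 2*S/(9 + S))
j(K) = -2 - 2*K (j(K) = -2*(1 + K) = -2 - 2*K)
G = -22981 (G = 469*(-49) = -22981)
V(f) = -10 (V(f) = -2 - 2*4 = -2 - 8 = -10)
1/((-61769 + V(D(-12)))*G) = 1/(-61769 - 10*(-22981)) = -1/22981/(-61779) = -1/61779*(-1/22981) = 1/1419743199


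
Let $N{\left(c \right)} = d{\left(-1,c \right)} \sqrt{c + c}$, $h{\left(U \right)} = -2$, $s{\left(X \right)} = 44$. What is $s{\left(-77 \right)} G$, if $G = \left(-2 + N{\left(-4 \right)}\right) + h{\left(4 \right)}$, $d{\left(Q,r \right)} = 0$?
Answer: $-176$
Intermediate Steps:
$N{\left(c \right)} = 0$ ($N{\left(c \right)} = 0 \sqrt{c + c} = 0 \sqrt{2 c} = 0 \sqrt{2} \sqrt{c} = 0$)
$G = -4$ ($G = \left(-2 + 0\right) - 2 = -2 - 2 = -4$)
$s{\left(-77 \right)} G = 44 \left(-4\right) = -176$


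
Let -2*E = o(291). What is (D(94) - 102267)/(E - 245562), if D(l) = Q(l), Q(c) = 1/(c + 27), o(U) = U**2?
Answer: 24748612/69672405 ≈ 0.35521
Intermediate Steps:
Q(c) = 1/(27 + c)
E = -84681/2 (E = -1/2*291**2 = -1/2*84681 = -84681/2 ≈ -42341.)
D(l) = 1/(27 + l)
(D(94) - 102267)/(E - 245562) = (1/(27 + 94) - 102267)/(-84681/2 - 245562) = (1/121 - 102267)/(-575805/2) = (1/121 - 102267)*(-2/575805) = -12374306/121*(-2/575805) = 24748612/69672405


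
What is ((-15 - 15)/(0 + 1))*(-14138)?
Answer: 424140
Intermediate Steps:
((-15 - 15)/(0 + 1))*(-14138) = -30/1*(-14138) = -30*1*(-14138) = -30*(-14138) = 424140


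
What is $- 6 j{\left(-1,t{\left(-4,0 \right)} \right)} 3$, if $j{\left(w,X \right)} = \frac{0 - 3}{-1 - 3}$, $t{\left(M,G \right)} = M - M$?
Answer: $- \frac{27}{2} \approx -13.5$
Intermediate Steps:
$t{\left(M,G \right)} = 0$
$j{\left(w,X \right)} = \frac{3}{4}$ ($j{\left(w,X \right)} = - \frac{3}{-4} = \left(-3\right) \left(- \frac{1}{4}\right) = \frac{3}{4}$)
$- 6 j{\left(-1,t{\left(-4,0 \right)} \right)} 3 = \left(-6\right) \frac{3}{4} \cdot 3 = \left(- \frac{9}{2}\right) 3 = - \frac{27}{2}$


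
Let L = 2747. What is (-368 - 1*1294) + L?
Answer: 1085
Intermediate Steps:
(-368 - 1*1294) + L = (-368 - 1*1294) + 2747 = (-368 - 1294) + 2747 = -1662 + 2747 = 1085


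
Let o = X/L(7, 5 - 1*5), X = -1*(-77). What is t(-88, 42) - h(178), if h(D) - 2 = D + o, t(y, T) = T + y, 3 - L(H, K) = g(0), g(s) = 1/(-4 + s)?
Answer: -3246/13 ≈ -249.69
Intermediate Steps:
X = 77
L(H, K) = 13/4 (L(H, K) = 3 - 1/(-4 + 0) = 3 - 1/(-4) = 3 - 1*(-¼) = 3 + ¼ = 13/4)
o = 308/13 (o = 77/(13/4) = 77*(4/13) = 308/13 ≈ 23.692)
h(D) = 334/13 + D (h(D) = 2 + (D + 308/13) = 2 + (308/13 + D) = 334/13 + D)
t(-88, 42) - h(178) = (42 - 88) - (334/13 + 178) = -46 - 1*2648/13 = -46 - 2648/13 = -3246/13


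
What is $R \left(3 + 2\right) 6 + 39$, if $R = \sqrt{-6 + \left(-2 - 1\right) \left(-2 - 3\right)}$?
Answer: $129$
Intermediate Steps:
$R = 3$ ($R = \sqrt{-6 - -15} = \sqrt{-6 + 15} = \sqrt{9} = 3$)
$R \left(3 + 2\right) 6 + 39 = 3 \left(3 + 2\right) 6 + 39 = 3 \cdot 5 \cdot 6 + 39 = 3 \cdot 30 + 39 = 90 + 39 = 129$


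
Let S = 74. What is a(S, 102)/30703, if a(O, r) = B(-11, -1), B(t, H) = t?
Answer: -11/30703 ≈ -0.00035827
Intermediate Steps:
a(O, r) = -11
a(S, 102)/30703 = -11/30703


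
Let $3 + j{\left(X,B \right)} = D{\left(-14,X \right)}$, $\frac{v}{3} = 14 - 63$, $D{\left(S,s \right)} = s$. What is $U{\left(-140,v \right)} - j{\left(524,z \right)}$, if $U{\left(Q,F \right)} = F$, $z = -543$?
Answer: $-668$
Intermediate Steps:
$v = -147$ ($v = 3 \left(14 - 63\right) = 3 \left(-49\right) = -147$)
$j{\left(X,B \right)} = -3 + X$
$U{\left(-140,v \right)} - j{\left(524,z \right)} = -147 - \left(-3 + 524\right) = -147 - 521 = -668$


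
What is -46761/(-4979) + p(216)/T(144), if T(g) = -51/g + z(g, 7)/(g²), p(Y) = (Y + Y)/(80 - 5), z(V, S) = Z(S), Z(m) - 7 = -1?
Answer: -80627037/11710225 ≈ -6.8852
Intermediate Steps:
Z(m) = 6 (Z(m) = 7 - 1 = 6)
z(V, S) = 6
p(Y) = 2*Y/75 (p(Y) = (2*Y)/75 = (2*Y)*(1/75) = 2*Y/75)
T(g) = -51/g + 6/g² (T(g) = -51/g + 6/(g²) = -51/g + 6/g²)
-46761/(-4979) + p(216)/T(144) = -46761/(-4979) + ((2/75)*216)/((3*(2 - 17*144)/144²)) = -46761*(-1/4979) + 144/(25*((3*(1/20736)*(2 - 2448)))) = 3597/383 + 144/(25*((3*(1/20736)*(-2446)))) = 3597/383 + 144/(25*(-1223/3456)) = 3597/383 + (144/25)*(-3456/1223) = 3597/383 - 497664/30575 = -80627037/11710225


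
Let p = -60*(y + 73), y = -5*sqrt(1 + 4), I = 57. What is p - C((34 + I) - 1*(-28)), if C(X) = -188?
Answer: -4192 + 300*sqrt(5) ≈ -3521.2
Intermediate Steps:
y = -5*sqrt(5) ≈ -11.180
p = -4380 + 300*sqrt(5) (p = -60*(-5*sqrt(5) + 73) = -60*(73 - 5*sqrt(5)) = -4380 + 300*sqrt(5) ≈ -3709.2)
p - C((34 + I) - 1*(-28)) = (-4380 + 300*sqrt(5)) - 1*(-188) = (-4380 + 300*sqrt(5)) + 188 = -4192 + 300*sqrt(5)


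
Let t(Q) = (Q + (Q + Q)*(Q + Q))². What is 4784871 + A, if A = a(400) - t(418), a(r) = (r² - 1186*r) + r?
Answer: -489035599725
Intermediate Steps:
t(Q) = (Q + 4*Q²)² (t(Q) = (Q + (2*Q)*(2*Q))² = (Q + 4*Q²)²)
a(r) = r² - 1185*r
A = -489040384596 (A = 400*(-1185 + 400) - 418²*(1 + 4*418)² = 400*(-785) - 174724*(1 + 1672)² = -314000 - 174724*1673² = -314000 - 174724*2798929 = -314000 - 1*489040070596 = -314000 - 489040070596 = -489040384596)
4784871 + A = 4784871 - 489040384596 = -489035599725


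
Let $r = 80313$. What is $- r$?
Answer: $-80313$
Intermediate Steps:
$- r = \left(-1\right) 80313 = -80313$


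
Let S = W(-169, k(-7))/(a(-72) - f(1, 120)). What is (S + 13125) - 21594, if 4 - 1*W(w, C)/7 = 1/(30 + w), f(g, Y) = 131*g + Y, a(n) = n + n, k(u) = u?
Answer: -464994344/54905 ≈ -8469.1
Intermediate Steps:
a(n) = 2*n
f(g, Y) = Y + 131*g
W(w, C) = 28 - 7/(30 + w)
S = -3899/54905 (S = (7*(119 + 4*(-169))/(30 - 169))/(2*(-72) - (120 + 131*1)) = (7*(119 - 676)/(-139))/(-144 - (120 + 131)) = (7*(-1/139)*(-557))/(-144 - 1*251) = 3899/(139*(-144 - 251)) = (3899/139)/(-395) = (3899/139)*(-1/395) = -3899/54905 ≈ -0.071014)
(S + 13125) - 21594 = (-3899/54905 + 13125) - 21594 = 720624226/54905 - 21594 = -464994344/54905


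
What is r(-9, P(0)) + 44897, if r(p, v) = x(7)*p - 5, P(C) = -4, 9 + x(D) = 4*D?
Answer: 44721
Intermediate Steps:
x(D) = -9 + 4*D
r(p, v) = -5 + 19*p (r(p, v) = (-9 + 4*7)*p - 5 = (-9 + 28)*p - 5 = 19*p - 5 = -5 + 19*p)
r(-9, P(0)) + 44897 = (-5 + 19*(-9)) + 44897 = (-5 - 171) + 44897 = -176 + 44897 = 44721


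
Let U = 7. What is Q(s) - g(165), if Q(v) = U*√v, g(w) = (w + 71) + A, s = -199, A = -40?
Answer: -196 + 7*I*√199 ≈ -196.0 + 98.747*I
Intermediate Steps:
g(w) = 31 + w (g(w) = (w + 71) - 40 = (71 + w) - 40 = 31 + w)
Q(v) = 7*√v
Q(s) - g(165) = 7*√(-199) - (31 + 165) = 7*(I*√199) - 1*196 = 7*I*√199 - 196 = -196 + 7*I*√199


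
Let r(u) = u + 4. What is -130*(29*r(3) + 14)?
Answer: -28210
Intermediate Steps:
r(u) = 4 + u
-130*(29*r(3) + 14) = -130*(29*(4 + 3) + 14) = -130*(29*7 + 14) = -130*(203 + 14) = -130*217 = -28210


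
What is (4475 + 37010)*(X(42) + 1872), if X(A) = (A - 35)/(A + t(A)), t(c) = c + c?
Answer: 1397920045/18 ≈ 7.7662e+7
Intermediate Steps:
t(c) = 2*c
X(A) = (-35 + A)/(3*A) (X(A) = (A - 35)/(A + 2*A) = (-35 + A)/((3*A)) = (-35 + A)*(1/(3*A)) = (-35 + A)/(3*A))
(4475 + 37010)*(X(42) + 1872) = (4475 + 37010)*((⅓)*(-35 + 42)/42 + 1872) = 41485*((⅓)*(1/42)*7 + 1872) = 41485*(1/18 + 1872) = 41485*(33697/18) = 1397920045/18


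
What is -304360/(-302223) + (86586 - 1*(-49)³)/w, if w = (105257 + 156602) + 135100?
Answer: 182542955645/119970139857 ≈ 1.5216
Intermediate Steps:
w = 396959 (w = 261859 + 135100 = 396959)
-304360/(-302223) + (86586 - 1*(-49)³)/w = -304360/(-302223) + (86586 - 1*(-49)³)/396959 = -304360*(-1/302223) + (86586 - 1*(-117649))*(1/396959) = 304360/302223 + (86586 + 117649)*(1/396959) = 304360/302223 + 204235*(1/396959) = 304360/302223 + 204235/396959 = 182542955645/119970139857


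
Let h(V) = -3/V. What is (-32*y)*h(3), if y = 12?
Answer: 384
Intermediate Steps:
(-32*y)*h(3) = (-32*12)*(-3/3) = -(-1152)/3 = -384*(-1) = 384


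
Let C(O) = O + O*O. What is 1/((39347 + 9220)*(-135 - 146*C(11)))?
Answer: -1/942539769 ≈ -1.0610e-9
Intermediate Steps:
C(O) = O + O**2
1/((39347 + 9220)*(-135 - 146*C(11))) = 1/((39347 + 9220)*(-135 - 1606*(1 + 11))) = 1/(48567*(-135 - 1606*12)) = 1/(48567*(-135 - 146*132)) = 1/(48567*(-135 - 19272)) = (1/48567)/(-19407) = (1/48567)*(-1/19407) = -1/942539769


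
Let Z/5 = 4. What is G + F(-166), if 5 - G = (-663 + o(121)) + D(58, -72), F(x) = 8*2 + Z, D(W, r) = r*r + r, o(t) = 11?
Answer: -4419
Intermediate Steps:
Z = 20 (Z = 5*4 = 20)
D(W, r) = r + r**2 (D(W, r) = r**2 + r = r + r**2)
F(x) = 36 (F(x) = 8*2 + 20 = 16 + 20 = 36)
G = -4455 (G = 5 - ((-663 + 11) - 72*(1 - 72)) = 5 - (-652 - 72*(-71)) = 5 - (-652 + 5112) = 5 - 1*4460 = 5 - 4460 = -4455)
G + F(-166) = -4455 + 36 = -4419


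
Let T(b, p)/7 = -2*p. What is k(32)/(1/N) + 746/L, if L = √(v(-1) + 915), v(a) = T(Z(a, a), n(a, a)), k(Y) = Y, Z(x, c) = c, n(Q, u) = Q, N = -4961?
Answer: -158752 + 746*√929/929 ≈ -1.5873e+5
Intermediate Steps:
T(b, p) = -14*p (T(b, p) = 7*(-2*p) = -14*p)
v(a) = -14*a
L = √929 (L = √(-14*(-1) + 915) = √(14 + 915) = √929 ≈ 30.479)
k(32)/(1/N) + 746/L = 32/(1/(-4961)) + 746/(√929) = 32/(-1/4961) + 746*(√929/929) = 32*(-4961) + 746*√929/929 = -158752 + 746*√929/929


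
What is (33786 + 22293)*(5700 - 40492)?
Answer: -1951100568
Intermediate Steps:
(33786 + 22293)*(5700 - 40492) = 56079*(-34792) = -1951100568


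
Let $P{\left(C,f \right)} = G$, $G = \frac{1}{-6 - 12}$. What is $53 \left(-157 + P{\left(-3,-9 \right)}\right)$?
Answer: $- \frac{149831}{18} \approx -8323.9$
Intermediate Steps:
$G = - \frac{1}{18}$ ($G = \frac{1}{-18} = - \frac{1}{18} \approx -0.055556$)
$P{\left(C,f \right)} = - \frac{1}{18}$
$53 \left(-157 + P{\left(-3,-9 \right)}\right) = 53 \left(-157 - \frac{1}{18}\right) = 53 \left(- \frac{2827}{18}\right) = - \frac{149831}{18}$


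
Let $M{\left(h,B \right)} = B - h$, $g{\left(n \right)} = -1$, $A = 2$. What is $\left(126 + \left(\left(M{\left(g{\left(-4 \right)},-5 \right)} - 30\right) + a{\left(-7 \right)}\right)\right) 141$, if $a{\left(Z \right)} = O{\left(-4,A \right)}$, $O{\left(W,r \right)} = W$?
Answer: $12408$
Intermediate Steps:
$a{\left(Z \right)} = -4$
$\left(126 + \left(\left(M{\left(g{\left(-4 \right)},-5 \right)} - 30\right) + a{\left(-7 \right)}\right)\right) 141 = \left(126 - 38\right) 141 = 88 \cdot 141 = 12408$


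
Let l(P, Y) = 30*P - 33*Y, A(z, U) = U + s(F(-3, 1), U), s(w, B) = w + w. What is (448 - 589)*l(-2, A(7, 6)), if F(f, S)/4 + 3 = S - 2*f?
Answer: 185274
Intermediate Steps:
F(f, S) = -12 - 8*f + 4*S (F(f, S) = -12 + 4*(S - 2*f) = -12 + (-8*f + 4*S) = -12 - 8*f + 4*S)
s(w, B) = 2*w
A(z, U) = 32 + U (A(z, U) = U + 2*(-12 - 8*(-3) + 4*1) = U + 2*(-12 + 24 + 4) = U + 2*16 = U + 32 = 32 + U)
l(P, Y) = -33*Y + 30*P
(448 - 589)*l(-2, A(7, 6)) = (448 - 589)*(-33*(32 + 6) + 30*(-2)) = -141*(-33*38 - 60) = -141*(-1254 - 60) = -141*(-1314) = 185274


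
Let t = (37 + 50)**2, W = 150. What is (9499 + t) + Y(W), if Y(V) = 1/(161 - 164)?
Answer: 51203/3 ≈ 17068.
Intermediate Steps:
Y(V) = -1/3 (Y(V) = 1/(-3) = -1/3)
t = 7569 (t = 87**2 = 7569)
(9499 + t) + Y(W) = (9499 + 7569) - 1/3 = 17068 - 1/3 = 51203/3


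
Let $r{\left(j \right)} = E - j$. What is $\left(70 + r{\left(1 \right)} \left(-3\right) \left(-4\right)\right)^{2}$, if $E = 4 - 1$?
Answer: $8836$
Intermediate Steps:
$E = 3$
$r{\left(j \right)} = 3 - j$
$\left(70 + r{\left(1 \right)} \left(-3\right) \left(-4\right)\right)^{2} = \left(70 + \left(3 - 1\right) \left(-3\right) \left(-4\right)\right)^{2} = \left(70 + 2 \left(-3\right) \left(-4\right)\right)^{2} = \left(70 - -24\right)^{2} = \left(70 + 24\right)^{2} = 94^{2} = 8836$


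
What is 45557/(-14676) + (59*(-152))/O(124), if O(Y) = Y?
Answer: -34315859/454956 ≈ -75.427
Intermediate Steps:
45557/(-14676) + (59*(-152))/O(124) = 45557/(-14676) + (59*(-152))/124 = 45557*(-1/14676) - 8968*1/124 = -45557/14676 - 2242/31 = -34315859/454956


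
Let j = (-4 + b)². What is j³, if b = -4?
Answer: 262144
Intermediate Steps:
j = 64 (j = (-4 - 4)² = (-8)² = 64)
j³ = 64³ = 262144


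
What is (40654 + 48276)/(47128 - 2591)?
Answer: 88930/44537 ≈ 1.9968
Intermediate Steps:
(40654 + 48276)/(47128 - 2591) = 88930/44537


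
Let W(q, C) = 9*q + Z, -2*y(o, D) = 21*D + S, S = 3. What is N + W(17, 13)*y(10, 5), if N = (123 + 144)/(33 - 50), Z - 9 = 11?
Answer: -159081/17 ≈ -9357.7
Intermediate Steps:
Z = 20 (Z = 9 + 11 = 20)
y(o, D) = -3/2 - 21*D/2 (y(o, D) = -(21*D + 3)/2 = -(3 + 21*D)/2 = -3/2 - 21*D/2)
N = -267/17 (N = 267/(-17) = 267*(-1/17) = -267/17 ≈ -15.706)
W(q, C) = 20 + 9*q (W(q, C) = 9*q + 20 = 20 + 9*q)
N + W(17, 13)*y(10, 5) = -267/17 + (20 + 9*17)*(-3/2 - 21/2*5) = -267/17 + (20 + 153)*(-3/2 - 105/2) = -267/17 + 173*(-54) = -267/17 - 9342 = -159081/17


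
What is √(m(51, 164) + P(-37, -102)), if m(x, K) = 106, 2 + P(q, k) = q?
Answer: √67 ≈ 8.1853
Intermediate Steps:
P(q, k) = -2 + q
√(m(51, 164) + P(-37, -102)) = √(106 + (-2 - 37)) = √(106 - 39) = √67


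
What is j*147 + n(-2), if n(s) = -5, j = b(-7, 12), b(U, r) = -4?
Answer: -593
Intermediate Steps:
j = -4
j*147 + n(-2) = -4*147 - 5 = -588 - 5 = -593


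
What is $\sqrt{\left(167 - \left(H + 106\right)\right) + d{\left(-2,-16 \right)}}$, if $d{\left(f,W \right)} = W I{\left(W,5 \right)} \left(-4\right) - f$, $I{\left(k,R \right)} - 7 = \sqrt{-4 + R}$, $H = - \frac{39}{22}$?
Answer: $\frac{\sqrt{279158}}{22} \approx 24.016$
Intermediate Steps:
$H = - \frac{39}{22}$ ($H = \left(-39\right) \frac{1}{22} = - \frac{39}{22} \approx -1.7727$)
$I{\left(k,R \right)} = 7 + \sqrt{-4 + R}$
$d{\left(f,W \right)} = - f - 32 W$ ($d{\left(f,W \right)} = W \left(7 + \sqrt{-4 + 5}\right) \left(-4\right) - f = W \left(7 + \sqrt{1}\right) \left(-4\right) - f = W \left(7 + 1\right) \left(-4\right) - f = W 8 \left(-4\right) - f = 8 W \left(-4\right) - f = - 32 W - f = - f - 32 W$)
$\sqrt{\left(167 - \left(H + 106\right)\right) + d{\left(-2,-16 \right)}} = \sqrt{\left(167 - \left(- \frac{39}{22} + 106\right)\right) - -514} = \sqrt{\left(167 - \frac{2293}{22}\right) + \left(2 + 512\right)} = \sqrt{\left(167 - \frac{2293}{22}\right) + 514} = \sqrt{\frac{1381}{22} + 514} = \sqrt{\frac{12689}{22}} = \frac{\sqrt{279158}}{22}$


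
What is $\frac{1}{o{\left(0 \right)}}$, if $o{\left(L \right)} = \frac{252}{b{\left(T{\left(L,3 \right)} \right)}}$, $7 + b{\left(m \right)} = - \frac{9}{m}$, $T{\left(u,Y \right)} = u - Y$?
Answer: $- \frac{1}{63} \approx -0.015873$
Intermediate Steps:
$b{\left(m \right)} = -7 - \frac{9}{m}$
$o{\left(L \right)} = \frac{252}{-7 - \frac{9}{-3 + L}}$ ($o{\left(L \right)} = \frac{252}{-7 - \frac{9}{L - 3}} = \frac{252}{-7 - \frac{9}{-3 + L}}$)
$\frac{1}{o{\left(0 \right)}} = \frac{1}{252 \frac{1}{-12 + 7 \cdot 0} \left(3 - 0\right)} = \frac{1}{252 \frac{1}{-12 + 0} \left(3 + 0\right)} = \frac{1}{252 \frac{1}{-12} \cdot 3} = \frac{1}{252 \left(- \frac{1}{12}\right) 3} = \frac{1}{-63} = - \frac{1}{63}$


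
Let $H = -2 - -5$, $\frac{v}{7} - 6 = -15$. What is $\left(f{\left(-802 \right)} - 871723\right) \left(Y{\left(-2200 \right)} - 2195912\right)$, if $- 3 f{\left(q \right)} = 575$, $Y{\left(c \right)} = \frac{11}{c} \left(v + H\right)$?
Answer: $\frac{28719714269024}{15} \approx 1.9146 \cdot 10^{12}$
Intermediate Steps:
$v = -63$ ($v = 42 + 7 \left(-15\right) = 42 - 105 = -63$)
$H = 3$ ($H = -2 + 5 = 3$)
$Y{\left(c \right)} = - \frac{660}{c}$ ($Y{\left(c \right)} = \frac{11}{c} \left(-63 + 3\right) = \frac{11}{c} \left(-60\right) = - \frac{660}{c}$)
$f{\left(q \right)} = - \frac{575}{3}$ ($f{\left(q \right)} = \left(- \frac{1}{3}\right) 575 = - \frac{575}{3}$)
$\left(f{\left(-802 \right)} - 871723\right) \left(Y{\left(-2200 \right)} - 2195912\right) = \left(- \frac{575}{3} - 871723\right) \left(- \frac{660}{-2200} - 2195912\right) = - \frac{2615744 \left(\left(-660\right) \left(- \frac{1}{2200}\right) - 2195912\right)}{3} = - \frac{2615744 \left(\frac{3}{10} - 2195912\right)}{3} = \left(- \frac{2615744}{3}\right) \left(- \frac{21959117}{10}\right) = \frac{28719714269024}{15}$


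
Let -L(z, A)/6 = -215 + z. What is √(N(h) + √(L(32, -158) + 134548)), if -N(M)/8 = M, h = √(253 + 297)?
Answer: √(√135646 - 40*√22) ≈ 13.442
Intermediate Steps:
L(z, A) = 1290 - 6*z (L(z, A) = -6*(-215 + z) = 1290 - 6*z)
h = 5*√22 (h = √550 = 5*√22 ≈ 23.452)
N(M) = -8*M
√(N(h) + √(L(32, -158) + 134548)) = √(-40*√22 + √((1290 - 6*32) + 134548)) = √(-40*√22 + √((1290 - 192) + 134548)) = √(-40*√22 + √(1098 + 134548)) = √(-40*√22 + √135646) = √(√135646 - 40*√22)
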